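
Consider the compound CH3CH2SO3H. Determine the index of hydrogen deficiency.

0

Atom tally by fragment:
  CH3 → C:1 H:3
  CH2SO3H → C:1 H:3 S:1 O:3
Element totals:
  C: 2
  H: 6
  O: 3
  S: 1
Molecular formula: C2H6O3S.
DoU = (2C + 2 + N − H − X) / 2 = (2·2 + 2 + 0 − 6 − 0) / 2 = 0.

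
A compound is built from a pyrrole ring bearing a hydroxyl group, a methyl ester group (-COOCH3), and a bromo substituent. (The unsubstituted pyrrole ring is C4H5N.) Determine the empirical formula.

C6H6BrNO3

Atom tally by fragment:
  pyrrole ring core → C:4 H:5 N:1
  (− 3 ring H displaced by substituents)
  + OH → O:1 H:1
  + COOCH3 → C:2 H:3 O:2
  + Br → Br:1
Element totals:
  C: 6
  H: 6
  Br: 1
  N: 1
  O: 3
Molecular formula: C6H6BrNO3.
gcd of subscripts (1, 6, 6, 1, 3) = 1, so the empirical formula equals the molecular formula.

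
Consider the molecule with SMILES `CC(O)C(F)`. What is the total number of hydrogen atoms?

Atom tally by fragment:
  CH3 → C:1 H:3
  CH(OH) → C:1 H:2 O:1
  CH2F → C:1 H:2 F:1
Element totals:
  C: 3
  H: 7
  F: 1
  O: 1

7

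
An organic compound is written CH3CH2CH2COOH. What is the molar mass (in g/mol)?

88.11 g/mol

Atom tally by fragment:
  CH3 → C:1 H:3
  CH2 → C:1 H:2
  CH2COOH → C:2 H:3 O:2
Element totals:
  C: 4
  H: 8
  O: 2
Molecular formula: C4H8O2.
  M = 4(12.011) + 8(1.008) + 2(15.999)
    = 48.044 + 8.064 + 31.998 = 88.106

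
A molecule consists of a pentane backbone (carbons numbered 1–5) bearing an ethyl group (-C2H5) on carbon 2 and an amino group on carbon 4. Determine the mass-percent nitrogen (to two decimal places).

12.16%

Atom tally by fragment:
  CH3 → C:1 H:3
  CH(C2H5) → C:3 H:6
  CH2 → C:1 H:2
  CH(NH2) → C:1 H:3 N:1
  CH3 → C:1 H:3
Element totals:
  C: 7
  H: 17
  N: 1
Molecular formula: C7H17N.
Molar mass = 115.220 g/mol.
Mass from N: 1 × 14.007 = 14.007 g/mol.
%N = 14.007 / 115.220 × 100 = 12.16%.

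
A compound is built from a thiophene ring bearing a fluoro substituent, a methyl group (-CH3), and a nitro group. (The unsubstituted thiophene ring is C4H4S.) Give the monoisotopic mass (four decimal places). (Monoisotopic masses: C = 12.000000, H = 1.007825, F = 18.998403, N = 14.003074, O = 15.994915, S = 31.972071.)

Atom tally by fragment:
  thiophene ring core → C:4 H:4 S:1
  (− 3 ring H displaced by substituents)
  + F → F:1
  + CH3 → C:1 H:3
  + NO2 → N:1 O:2
Element totals:
  C: 5
  H: 4
  F: 1
  N: 1
  O: 2
  S: 1
Molecular formula: C5H4FNO2S.
  M = 5(12.0) + 4(1.007825) + 18.998403 + 14.003074 + 2(15.994915) + 31.972071
    = 60.000000 + 4.031300 + 18.998403 + 14.003074 + 31.989830 + 31.972071 = 160.994678

160.9947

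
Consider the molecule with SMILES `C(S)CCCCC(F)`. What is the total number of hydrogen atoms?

Atom tally by fragment:
  HSCH2 → C:1 H:3 S:1
  CH2 → C:1 H:2
  CH2 → C:1 H:2
  CH2 → C:1 H:2
  CH2 → C:1 H:2
  CH2F → C:1 H:2 F:1
Element totals:
  C: 6
  H: 13
  F: 1
  S: 1

13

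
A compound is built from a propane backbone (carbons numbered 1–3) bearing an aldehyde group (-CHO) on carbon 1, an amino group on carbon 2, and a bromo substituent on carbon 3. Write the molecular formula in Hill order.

Atom tally by fragment:
  OHCCH2 → C:2 H:3 O:1
  CH(NH2) → C:1 H:3 N:1
  CH2Br → C:1 H:2 Br:1
Element totals:
  C: 4
  H: 8
  Br: 1
  N: 1
  O: 1

C4H8BrNO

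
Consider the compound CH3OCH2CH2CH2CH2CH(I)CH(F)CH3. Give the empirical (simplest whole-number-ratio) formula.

C8H16FIO

Element totals:
  C: 8
  H: 16
  F: 1
  I: 1
  O: 1
Molecular formula: C8H16FIO.
gcd of subscripts (8, 1, 16, 1, 1) = 1, so the empirical formula equals the molecular formula.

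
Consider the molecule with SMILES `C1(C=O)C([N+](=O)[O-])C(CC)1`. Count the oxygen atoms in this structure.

3

Atom tally by fragment:
  cyclopropane ring core → C:3 H:6
  (− 3 ring H displaced by substituents)
  + CHO → C:1 H:1 O:1
  + NO2 → N:1 O:2
  + C2H5 → C:2 H:5
Element totals:
  C: 6
  H: 9
  N: 1
  O: 3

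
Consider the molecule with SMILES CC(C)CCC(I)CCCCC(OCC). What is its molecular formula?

C13H27IO

Atom tally by fragment:
  CH3 → C:1 H:3
  CH(CH3) → C:2 H:4
  CH2 → C:1 H:2
  CH2 → C:1 H:2
  CH(I) → C:1 H:1 I:1
  CH2 → C:1 H:2
  CH2 → C:1 H:2
  CH2 → C:1 H:2
  CH2 → C:1 H:2
  CH2OC2H5 → C:3 H:7 O:1
Element totals:
  C: 13
  H: 27
  I: 1
  O: 1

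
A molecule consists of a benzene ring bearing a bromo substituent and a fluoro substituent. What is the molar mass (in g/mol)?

Atom tally by fragment:
  benzene ring core → C:6 H:6
  (− 2 ring H displaced by substituents)
  + Br → Br:1
  + F → F:1
Element totals:
  C: 6
  H: 4
  Br: 1
  F: 1
Molecular formula: C6H4BrF.
  M = 6(12.011) + 4(1.008) + 79.904 + 18.998
    = 72.066 + 4.032 + 79.904 + 18.998 = 175.000

175.00 g/mol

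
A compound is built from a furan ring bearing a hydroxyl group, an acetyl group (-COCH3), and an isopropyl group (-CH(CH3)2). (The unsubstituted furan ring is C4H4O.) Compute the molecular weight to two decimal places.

168.19 g/mol

Atom tally by fragment:
  furan ring core → C:4 H:4 O:1
  (− 3 ring H displaced by substituents)
  + OH → O:1 H:1
  + COCH3 → C:2 H:3 O:1
  + CH(CH3)2 → C:3 H:7
Element totals:
  C: 9
  H: 12
  O: 3
Molecular formula: C9H12O3.
  M = 9(12.011) + 12(1.008) + 3(15.999)
    = 108.099 + 12.096 + 47.997 = 168.192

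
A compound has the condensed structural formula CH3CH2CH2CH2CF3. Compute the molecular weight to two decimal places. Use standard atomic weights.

126.12 g/mol

Atom tally by fragment:
  CH3 → C:1 H:3
  CH2 → C:1 H:2
  CH2 → C:1 H:2
  CH2CF3 → C:2 H:2 F:3
Element totals:
  C: 5
  H: 9
  F: 3
Molecular formula: C5H9F3.
  M = 5(12.011) + 9(1.008) + 3(18.998)
    = 60.055 + 9.072 + 56.994 = 126.121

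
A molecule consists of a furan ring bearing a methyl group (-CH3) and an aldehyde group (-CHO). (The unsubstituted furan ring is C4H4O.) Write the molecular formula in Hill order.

C6H6O2

Atom tally by fragment:
  furan ring core → C:4 H:4 O:1
  (− 2 ring H displaced by substituents)
  + CH3 → C:1 H:3
  + CHO → C:1 H:1 O:1
Element totals:
  C: 6
  H: 6
  O: 2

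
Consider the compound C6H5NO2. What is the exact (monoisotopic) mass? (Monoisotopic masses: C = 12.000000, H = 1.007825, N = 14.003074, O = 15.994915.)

Atom tally by fragment:
  benzene ring core → C:6 H:6
  (− 1 ring H displaced by substituents)
  + NO2 → N:1 O:2
Element totals:
  C: 6
  H: 5
  N: 1
  O: 2
Molecular formula: C6H5NO2.
  M = 6(12.0) + 5(1.007825) + 14.003074 + 2(15.994915)
    = 72.000000 + 5.039125 + 14.003074 + 31.989830 = 123.032029

123.0320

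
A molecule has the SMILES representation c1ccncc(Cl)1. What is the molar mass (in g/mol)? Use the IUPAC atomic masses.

113.54 g/mol

Atom tally by fragment:
  pyridine ring core → C:5 H:5 N:1
  (− 1 ring H displaced by substituents)
  + Cl → Cl:1
Element totals:
  C: 5
  H: 4
  Cl: 1
  N: 1
Molecular formula: C5H4ClN.
  M = 5(12.011) + 4(1.008) + 35.45 + 14.007
    = 60.055 + 4.032 + 35.450 + 14.007 = 113.544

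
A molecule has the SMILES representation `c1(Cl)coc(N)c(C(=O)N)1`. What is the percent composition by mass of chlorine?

Atom tally by fragment:
  furan ring core → C:4 H:4 O:1
  (− 3 ring H displaced by substituents)
  + Cl → Cl:1
  + NH2 → N:1 H:2
  + CONH2 → C:1 H:2 O:1 N:1
Element totals:
  C: 5
  H: 5
  Cl: 1
  N: 2
  O: 2
Molecular formula: C5H5ClN2O2.
Molar mass = 160.557 g/mol.
Mass from Cl: 1 × 35.45 = 35.450 g/mol.
%Cl = 35.450 / 160.557 × 100 = 22.08%.

22.08%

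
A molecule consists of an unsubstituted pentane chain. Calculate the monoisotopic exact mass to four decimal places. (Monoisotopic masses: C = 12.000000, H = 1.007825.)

Atom tally by fragment:
  CH3 → C:1 H:3
  CH2 → C:1 H:2
  CH2 → C:1 H:2
  CH2 → C:1 H:2
  CH3 → C:1 H:3
Element totals:
  C: 5
  H: 12
Molecular formula: C5H12.
  M = 5(12.0) + 12(1.007825)
    = 60.000000 + 12.093900 = 72.093900

72.0939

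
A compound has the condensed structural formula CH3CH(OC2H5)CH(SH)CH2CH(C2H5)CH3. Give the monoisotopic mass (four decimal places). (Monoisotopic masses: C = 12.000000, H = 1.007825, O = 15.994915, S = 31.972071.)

Atom tally by fragment:
  CH3 → C:1 H:3
  CH(OC2H5) → C:3 H:6 O:1
  CH(SH) → C:1 H:2 S:1
  CH2 → C:1 H:2
  CH(C2H5) → C:3 H:6
  CH3 → C:1 H:3
Element totals:
  C: 10
  H: 22
  O: 1
  S: 1
Molecular formula: C10H22OS.
  M = 10(12.0) + 22(1.007825) + 15.994915 + 31.972071
    = 120.000000 + 22.172150 + 15.994915 + 31.972071 = 190.139136

190.1391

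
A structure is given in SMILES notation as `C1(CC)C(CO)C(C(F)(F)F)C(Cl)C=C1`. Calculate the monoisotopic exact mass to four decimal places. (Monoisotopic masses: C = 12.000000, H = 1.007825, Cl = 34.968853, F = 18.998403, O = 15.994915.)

242.0685

Atom tally by fragment:
  cyclohexene ring core → C:6 H:10
  (− 4 ring H displaced by substituents)
  + C2H5 → C:2 H:5
  + CH2OH → C:1 H:3 O:1
  + CF3 → C:1 F:3
  + Cl → Cl:1
Element totals:
  C: 10
  H: 14
  Cl: 1
  F: 3
  O: 1
Molecular formula: C10H14ClF3O.
  M = 10(12.0) + 14(1.007825) + 34.968853 + 3(18.998403) + 15.994915
    = 120.000000 + 14.109550 + 34.968853 + 56.995209 + 15.994915 = 242.068527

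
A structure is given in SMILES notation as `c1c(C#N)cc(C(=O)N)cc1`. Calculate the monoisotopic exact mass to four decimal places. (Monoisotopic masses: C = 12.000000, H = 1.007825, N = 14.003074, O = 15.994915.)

Atom tally by fragment:
  benzene ring core → C:6 H:6
  (− 2 ring H displaced by substituents)
  + CN → C:1 N:1
  + CONH2 → C:1 H:2 O:1 N:1
Element totals:
  C: 8
  H: 6
  N: 2
  O: 1
Molecular formula: C8H6N2O.
  M = 8(12.0) + 6(1.007825) + 2(14.003074) + 15.994915
    = 96.000000 + 6.046950 + 28.006148 + 15.994915 = 146.048013

146.0480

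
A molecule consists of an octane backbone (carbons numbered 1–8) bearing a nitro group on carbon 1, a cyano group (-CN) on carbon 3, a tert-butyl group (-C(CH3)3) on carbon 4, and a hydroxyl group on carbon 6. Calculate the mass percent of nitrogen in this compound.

10.93%

Atom tally by fragment:
  O2NCH2 → C:1 H:2 N:1 O:2
  CH2 → C:1 H:2
  CH(CN) → C:2 H:1 N:1
  CH(C(CH3)3) → C:5 H:10
  CH2 → C:1 H:2
  CH(OH) → C:1 H:2 O:1
  CH2 → C:1 H:2
  CH3 → C:1 H:3
Element totals:
  C: 13
  H: 24
  N: 2
  O: 3
Molecular formula: C13H24N2O3.
Molar mass = 256.346 g/mol.
Mass from N: 2 × 14.007 = 28.014 g/mol.
%N = 28.014 / 256.346 × 100 = 10.93%.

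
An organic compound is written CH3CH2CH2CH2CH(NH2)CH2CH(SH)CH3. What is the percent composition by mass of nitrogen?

8.68%

Element totals:
  C: 8
  H: 19
  N: 1
  S: 1
Molecular formula: C8H19NS.
Molar mass = 161.307 g/mol.
Mass from N: 1 × 14.007 = 14.007 g/mol.
%N = 14.007 / 161.307 × 100 = 8.68%.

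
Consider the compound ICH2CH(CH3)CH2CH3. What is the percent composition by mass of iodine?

64.08%

Element totals:
  C: 5
  H: 11
  I: 1
Molecular formula: C5H11I.
Molar mass = 198.047 g/mol.
Mass from I: 1 × 126.904 = 126.904 g/mol.
%I = 126.904 / 198.047 × 100 = 64.08%.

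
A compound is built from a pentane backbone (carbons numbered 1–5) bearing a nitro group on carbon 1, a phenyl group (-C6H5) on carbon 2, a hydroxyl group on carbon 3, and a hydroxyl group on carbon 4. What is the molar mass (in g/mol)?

225.24 g/mol

Atom tally by fragment:
  O2NCH2 → C:1 H:2 N:1 O:2
  CH(C6H5) → C:7 H:6
  CH(OH) → C:1 H:2 O:1
  CH(OH) → C:1 H:2 O:1
  CH3 → C:1 H:3
Element totals:
  C: 11
  H: 15
  N: 1
  O: 4
Molecular formula: C11H15NO4.
  M = 11(12.011) + 15(1.008) + 14.007 + 4(15.999)
    = 132.121 + 15.120 + 14.007 + 63.996 = 225.244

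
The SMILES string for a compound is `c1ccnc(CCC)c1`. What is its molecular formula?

C8H11N

Atom tally by fragment:
  pyridine ring core → C:5 H:5 N:1
  (− 1 ring H displaced by substituents)
  + CH2CH2CH3 → C:3 H:7
Element totals:
  C: 8
  H: 11
  N: 1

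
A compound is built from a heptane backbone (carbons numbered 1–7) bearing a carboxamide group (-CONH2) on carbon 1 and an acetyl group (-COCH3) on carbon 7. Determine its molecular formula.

C10H19NO2

Atom tally by fragment:
  H2NOCCH2 → C:2 H:4 O:1 N:1
  CH2 → C:1 H:2
  CH2 → C:1 H:2
  CH2 → C:1 H:2
  CH2 → C:1 H:2
  CH2 → C:1 H:2
  CH2COCH3 → C:3 H:5 O:1
Element totals:
  C: 10
  H: 19
  N: 1
  O: 2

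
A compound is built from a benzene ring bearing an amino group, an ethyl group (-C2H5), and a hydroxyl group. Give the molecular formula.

Atom tally by fragment:
  benzene ring core → C:6 H:6
  (− 3 ring H displaced by substituents)
  + NH2 → N:1 H:2
  + C2H5 → C:2 H:5
  + OH → O:1 H:1
Element totals:
  C: 8
  H: 11
  N: 1
  O: 1

C8H11NO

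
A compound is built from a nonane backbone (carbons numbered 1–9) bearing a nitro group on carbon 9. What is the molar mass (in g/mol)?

Atom tally by fragment:
  CH3 → C:1 H:3
  CH2 → C:1 H:2
  CH2 → C:1 H:2
  CH2 → C:1 H:2
  CH2 → C:1 H:2
  CH2 → C:1 H:2
  CH2 → C:1 H:2
  CH2 → C:1 H:2
  CH2NO2 → C:1 H:2 N:1 O:2
Element totals:
  C: 9
  H: 19
  N: 1
  O: 2
Molecular formula: C9H19NO2.
  M = 9(12.011) + 19(1.008) + 14.007 + 2(15.999)
    = 108.099 + 19.152 + 14.007 + 31.998 = 173.256

173.26 g/mol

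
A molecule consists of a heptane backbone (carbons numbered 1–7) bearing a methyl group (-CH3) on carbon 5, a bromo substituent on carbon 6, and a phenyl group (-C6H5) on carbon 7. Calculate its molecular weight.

269.23 g/mol

Atom tally by fragment:
  CH3 → C:1 H:3
  CH2 → C:1 H:2
  CH2 → C:1 H:2
  CH2 → C:1 H:2
  CH(CH3) → C:2 H:4
  CH(Br) → C:1 H:1 Br:1
  CH2C6H5 → C:7 H:7
Element totals:
  C: 14
  H: 21
  Br: 1
Molecular formula: C14H21Br.
  M = 14(12.011) + 21(1.008) + 79.904
    = 168.154 + 21.168 + 79.904 = 269.226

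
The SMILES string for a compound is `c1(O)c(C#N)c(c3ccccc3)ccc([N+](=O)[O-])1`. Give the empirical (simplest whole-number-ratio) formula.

Atom tally by fragment:
  benzene ring core → C:6 H:6
  (− 4 ring H displaced by substituents)
  + OH → O:1 H:1
  + CN → C:1 N:1
  + C6H5 → C:6 H:5
  + NO2 → N:1 O:2
Element totals:
  C: 13
  H: 8
  N: 2
  O: 3
Molecular formula: C13H8N2O3.
gcd of subscripts (13, 8, 2, 3) = 1, so the empirical formula equals the molecular formula.

C13H8N2O3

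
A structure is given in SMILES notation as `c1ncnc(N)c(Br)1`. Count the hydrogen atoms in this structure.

Atom tally by fragment:
  pyrimidine ring core → C:4 H:4 N:2
  (− 2 ring H displaced by substituents)
  + NH2 → N:1 H:2
  + Br → Br:1
Element totals:
  C: 4
  H: 4
  Br: 1
  N: 3

4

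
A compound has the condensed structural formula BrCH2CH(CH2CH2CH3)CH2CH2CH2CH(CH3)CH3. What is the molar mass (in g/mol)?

235.21 g/mol

Atom tally by fragment:
  BrCH2 → C:1 H:2 Br:1
  CH(CH2CH2CH3) → C:4 H:8
  CH2 → C:1 H:2
  CH2 → C:1 H:2
  CH2 → C:1 H:2
  CH(CH3) → C:2 H:4
  CH3 → C:1 H:3
Element totals:
  C: 11
  H: 23
  Br: 1
Molecular formula: C11H23Br.
  M = 11(12.011) + 23(1.008) + 79.904
    = 132.121 + 23.184 + 79.904 = 235.209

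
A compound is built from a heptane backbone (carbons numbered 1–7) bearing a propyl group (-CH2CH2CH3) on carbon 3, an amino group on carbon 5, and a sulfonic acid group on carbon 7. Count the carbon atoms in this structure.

10

Atom tally by fragment:
  CH3 → C:1 H:3
  CH2 → C:1 H:2
  CH(CH2CH2CH3) → C:4 H:8
  CH2 → C:1 H:2
  CH(NH2) → C:1 H:3 N:1
  CH2 → C:1 H:2
  CH2SO3H → C:1 H:3 S:1 O:3
Element totals:
  C: 10
  H: 23
  N: 1
  O: 3
  S: 1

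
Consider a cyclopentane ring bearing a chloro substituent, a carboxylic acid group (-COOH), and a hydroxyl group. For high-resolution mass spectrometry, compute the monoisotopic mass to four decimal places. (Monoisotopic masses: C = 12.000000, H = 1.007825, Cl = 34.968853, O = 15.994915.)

164.0240

Atom tally by fragment:
  cyclopentane ring core → C:5 H:10
  (− 3 ring H displaced by substituents)
  + Cl → Cl:1
  + COOH → C:1 H:1 O:2
  + OH → O:1 H:1
Element totals:
  C: 6
  H: 9
  Cl: 1
  O: 3
Molecular formula: C6H9ClO3.
  M = 6(12.0) + 9(1.007825) + 34.968853 + 3(15.994915)
    = 72.000000 + 9.070425 + 34.968853 + 47.984745 = 164.024023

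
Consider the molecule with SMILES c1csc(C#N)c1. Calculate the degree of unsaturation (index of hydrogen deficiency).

Atom tally by fragment:
  thiophene ring core → C:4 H:4 S:1
  (− 1 ring H displaced by substituents)
  + CN → C:1 N:1
Element totals:
  C: 5
  H: 3
  N: 1
  S: 1
Molecular formula: C5H3NS.
DoU = (2C + 2 + N − H − X) / 2 = (2·5 + 2 + 1 − 3 − 0) / 2 = 5.

5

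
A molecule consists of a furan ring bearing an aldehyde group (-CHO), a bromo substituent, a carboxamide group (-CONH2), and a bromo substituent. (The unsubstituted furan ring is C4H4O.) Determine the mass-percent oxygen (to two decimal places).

Atom tally by fragment:
  furan ring core → C:4 H:4 O:1
  (− 4 ring H displaced by substituents)
  + CHO → C:1 H:1 O:1
  + Br → Br:1
  + CONH2 → C:1 H:2 O:1 N:1
  + Br → Br:1
Element totals:
  C: 6
  H: 3
  Br: 2
  N: 1
  O: 3
Molecular formula: C6H3Br2NO3.
Molar mass = 296.902 g/mol.
Mass from O: 3 × 15.999 = 47.997 g/mol.
%O = 47.997 / 296.902 × 100 = 16.17%.

16.17%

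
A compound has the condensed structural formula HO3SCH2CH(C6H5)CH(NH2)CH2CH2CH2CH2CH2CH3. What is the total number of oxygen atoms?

3

Atom tally by fragment:
  HO3SCH2 → C:1 H:3 S:1 O:3
  CH(C6H5) → C:7 H:6
  CH(NH2) → C:1 H:3 N:1
  CH2 → C:1 H:2
  CH2 → C:1 H:2
  CH2 → C:1 H:2
  CH2 → C:1 H:2
  CH2 → C:1 H:2
  CH3 → C:1 H:3
Element totals:
  C: 15
  H: 25
  N: 1
  O: 3
  S: 1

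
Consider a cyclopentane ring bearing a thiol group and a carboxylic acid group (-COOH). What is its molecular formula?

Atom tally by fragment:
  cyclopentane ring core → C:5 H:10
  (− 2 ring H displaced by substituents)
  + SH → S:1 H:1
  + COOH → C:1 H:1 O:2
Element totals:
  C: 6
  H: 10
  O: 2
  S: 1

C6H10O2S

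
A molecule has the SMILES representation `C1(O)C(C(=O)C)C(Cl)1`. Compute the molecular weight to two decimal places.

Atom tally by fragment:
  cyclopropane ring core → C:3 H:6
  (− 3 ring H displaced by substituents)
  + OH → O:1 H:1
  + COCH3 → C:2 H:3 O:1
  + Cl → Cl:1
Element totals:
  C: 5
  H: 7
  Cl: 1
  O: 2
Molecular formula: C5H7ClO2.
  M = 5(12.011) + 7(1.008) + 35.45 + 2(15.999)
    = 60.055 + 7.056 + 35.450 + 31.998 = 134.559

134.56 g/mol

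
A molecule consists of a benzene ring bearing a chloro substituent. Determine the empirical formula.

Atom tally by fragment:
  benzene ring core → C:6 H:6
  (− 1 ring H displaced by substituents)
  + Cl → Cl:1
Element totals:
  C: 6
  H: 5
  Cl: 1
Molecular formula: C6H5Cl.
gcd of subscripts (6, 1, 5) = 1, so the empirical formula equals the molecular formula.

C6H5Cl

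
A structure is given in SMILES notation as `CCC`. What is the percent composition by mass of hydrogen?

Atom tally by fragment:
  CH3 → C:1 H:3
  CH2 → C:1 H:2
  CH3 → C:1 H:3
Element totals:
  C: 3
  H: 8
Molecular formula: C3H8.
Molar mass = 44.097 g/mol.
Mass from H: 8 × 1.008 = 8.064 g/mol.
%H = 8.064 / 44.097 × 100 = 18.29%.

18.29%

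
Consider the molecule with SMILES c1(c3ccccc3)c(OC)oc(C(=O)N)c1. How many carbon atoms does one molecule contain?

12

Atom tally by fragment:
  furan ring core → C:4 H:4 O:1
  (− 3 ring H displaced by substituents)
  + C6H5 → C:6 H:5
  + OCH3 → C:1 H:3 O:1
  + CONH2 → C:1 H:2 O:1 N:1
Element totals:
  C: 12
  H: 11
  N: 1
  O: 3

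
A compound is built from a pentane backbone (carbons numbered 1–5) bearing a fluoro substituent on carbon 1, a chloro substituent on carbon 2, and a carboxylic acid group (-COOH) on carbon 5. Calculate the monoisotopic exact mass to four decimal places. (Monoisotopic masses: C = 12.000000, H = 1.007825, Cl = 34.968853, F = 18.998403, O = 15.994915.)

Atom tally by fragment:
  FCH2 → C:1 H:2 F:1
  CH(Cl) → C:1 H:1 Cl:1
  CH2 → C:1 H:2
  CH2 → C:1 H:2
  CH2COOH → C:2 H:3 O:2
Element totals:
  C: 6
  H: 10
  Cl: 1
  F: 1
  O: 2
Molecular formula: C6H10ClFO2.
  M = 6(12.0) + 10(1.007825) + 34.968853 + 18.998403 + 2(15.994915)
    = 72.000000 + 10.078250 + 34.968853 + 18.998403 + 31.989830 = 168.035336

168.0353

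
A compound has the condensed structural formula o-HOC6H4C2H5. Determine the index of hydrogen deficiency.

Element totals:
  C: 8
  H: 10
  O: 1
Molecular formula: C8H10O.
DoU = (2C + 2 + N − H − X) / 2 = (2·8 + 2 + 0 − 10 − 0) / 2 = 4.

4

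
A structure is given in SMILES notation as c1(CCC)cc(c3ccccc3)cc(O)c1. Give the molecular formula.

Atom tally by fragment:
  benzene ring core → C:6 H:6
  (− 3 ring H displaced by substituents)
  + CH2CH2CH3 → C:3 H:7
  + C6H5 → C:6 H:5
  + OH → O:1 H:1
Element totals:
  C: 15
  H: 16
  O: 1

C15H16O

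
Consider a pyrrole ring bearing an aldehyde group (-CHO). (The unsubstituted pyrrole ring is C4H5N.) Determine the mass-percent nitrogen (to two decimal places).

14.73%

Atom tally by fragment:
  pyrrole ring core → C:4 H:5 N:1
  (− 1 ring H displaced by substituents)
  + CHO → C:1 H:1 O:1
Element totals:
  C: 5
  H: 5
  N: 1
  O: 1
Molecular formula: C5H5NO.
Molar mass = 95.101 g/mol.
Mass from N: 1 × 14.007 = 14.007 g/mol.
%N = 14.007 / 95.101 × 100 = 14.73%.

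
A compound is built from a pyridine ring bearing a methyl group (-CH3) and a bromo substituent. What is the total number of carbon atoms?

Atom tally by fragment:
  pyridine ring core → C:5 H:5 N:1
  (− 2 ring H displaced by substituents)
  + CH3 → C:1 H:3
  + Br → Br:1
Element totals:
  C: 6
  H: 6
  Br: 1
  N: 1

6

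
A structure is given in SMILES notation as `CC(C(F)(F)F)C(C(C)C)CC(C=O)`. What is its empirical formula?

Atom tally by fragment:
  CH3 → C:1 H:3
  CH(CF3) → C:2 H:1 F:3
  CH(CH(CH3)2) → C:4 H:8
  CH2 → C:1 H:2
  CH2CHO → C:2 H:3 O:1
Element totals:
  C: 10
  H: 17
  F: 3
  O: 1
Molecular formula: C10H17F3O.
gcd of subscripts (10, 3, 17, 1) = 1, so the empirical formula equals the molecular formula.

C10H17F3O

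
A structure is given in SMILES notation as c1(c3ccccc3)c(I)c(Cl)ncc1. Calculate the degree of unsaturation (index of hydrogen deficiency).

8

Atom tally by fragment:
  pyridine ring core → C:5 H:5 N:1
  (− 3 ring H displaced by substituents)
  + C6H5 → C:6 H:5
  + I → I:1
  + Cl → Cl:1
Element totals:
  C: 11
  H: 7
  Cl: 1
  I: 1
  N: 1
Molecular formula: C11H7ClIN.
DoU = (2C + 2 + N − H − X) / 2 = (2·11 + 2 + 1 − 7 − 2) / 2 = 8.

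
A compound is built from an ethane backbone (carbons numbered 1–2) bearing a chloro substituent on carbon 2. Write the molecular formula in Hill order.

C2H5Cl

Atom tally by fragment:
  CH3 → C:1 H:3
  CH2Cl → C:1 H:2 Cl:1
Element totals:
  C: 2
  H: 5
  Cl: 1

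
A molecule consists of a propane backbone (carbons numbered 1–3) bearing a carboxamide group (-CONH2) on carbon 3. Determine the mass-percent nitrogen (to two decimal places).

Atom tally by fragment:
  CH3 → C:1 H:3
  CH2 → C:1 H:2
  CH2CONH2 → C:2 H:4 O:1 N:1
Element totals:
  C: 4
  H: 9
  N: 1
  O: 1
Molecular formula: C4H9NO.
Molar mass = 87.122 g/mol.
Mass from N: 1 × 14.007 = 14.007 g/mol.
%N = 14.007 / 87.122 × 100 = 16.08%.

16.08%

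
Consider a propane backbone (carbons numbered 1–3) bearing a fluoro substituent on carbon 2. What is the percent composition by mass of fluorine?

Atom tally by fragment:
  CH3 → C:1 H:3
  CH(F) → C:1 H:1 F:1
  CH3 → C:1 H:3
Element totals:
  C: 3
  H: 7
  F: 1
Molecular formula: C3H7F.
Molar mass = 62.087 g/mol.
Mass from F: 1 × 18.998 = 18.998 g/mol.
%F = 18.998 / 62.087 × 100 = 30.60%.

30.60%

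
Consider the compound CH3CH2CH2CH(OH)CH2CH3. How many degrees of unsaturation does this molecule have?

0

Element totals:
  C: 6
  H: 14
  O: 1
Molecular formula: C6H14O.
DoU = (2C + 2 + N − H − X) / 2 = (2·6 + 2 + 0 − 14 − 0) / 2 = 0.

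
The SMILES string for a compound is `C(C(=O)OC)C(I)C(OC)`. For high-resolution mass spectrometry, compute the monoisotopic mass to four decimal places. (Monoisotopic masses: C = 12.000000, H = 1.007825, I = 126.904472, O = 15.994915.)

257.9753

Atom tally by fragment:
  CH3OOCCH2 → C:3 H:5 O:2
  CH(I) → C:1 H:1 I:1
  CH2OCH3 → C:2 H:5 O:1
Element totals:
  C: 6
  H: 11
  I: 1
  O: 3
Molecular formula: C6H11IO3.
  M = 6(12.0) + 11(1.007825) + 126.904472 + 3(15.994915)
    = 72.000000 + 11.086075 + 126.904472 + 47.984745 = 257.975292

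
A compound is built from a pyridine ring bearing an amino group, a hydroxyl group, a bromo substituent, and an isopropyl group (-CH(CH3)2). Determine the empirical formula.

C8H11BrN2O

Atom tally by fragment:
  pyridine ring core → C:5 H:5 N:1
  (− 4 ring H displaced by substituents)
  + NH2 → N:1 H:2
  + OH → O:1 H:1
  + Br → Br:1
  + CH(CH3)2 → C:3 H:7
Element totals:
  C: 8
  H: 11
  Br: 1
  N: 2
  O: 1
Molecular formula: C8H11BrN2O.
gcd of subscripts (1, 8, 11, 2, 1) = 1, so the empirical formula equals the molecular formula.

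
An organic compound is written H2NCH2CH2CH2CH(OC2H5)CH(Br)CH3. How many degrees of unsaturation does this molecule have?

0

Atom tally by fragment:
  H2NCH2 → C:1 H:4 N:1
  CH2 → C:1 H:2
  CH2 → C:1 H:2
  CH(OC2H5) → C:3 H:6 O:1
  CH(Br) → C:1 H:1 Br:1
  CH3 → C:1 H:3
Element totals:
  C: 8
  H: 18
  Br: 1
  N: 1
  O: 1
Molecular formula: C8H18BrNO.
DoU = (2C + 2 + N − H − X) / 2 = (2·8 + 2 + 1 − 18 − 1) / 2 = 0.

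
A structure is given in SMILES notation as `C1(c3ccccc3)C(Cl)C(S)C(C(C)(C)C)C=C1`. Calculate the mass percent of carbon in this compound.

Atom tally by fragment:
  cyclohexene ring core → C:6 H:10
  (− 4 ring H displaced by substituents)
  + C6H5 → C:6 H:5
  + Cl → Cl:1
  + SH → S:1 H:1
  + C(CH3)3 → C:4 H:9
Element totals:
  C: 16
  H: 21
  Cl: 1
  S: 1
Molecular formula: C16H21ClS.
Molar mass = 280.854 g/mol.
Mass from C: 16 × 12.011 = 192.176 g/mol.
%C = 192.176 / 280.854 × 100 = 68.43%.

68.43%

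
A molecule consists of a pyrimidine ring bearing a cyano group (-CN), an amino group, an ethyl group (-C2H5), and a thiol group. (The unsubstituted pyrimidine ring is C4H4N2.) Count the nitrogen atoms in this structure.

Atom tally by fragment:
  pyrimidine ring core → C:4 H:4 N:2
  (− 4 ring H displaced by substituents)
  + CN → C:1 N:1
  + NH2 → N:1 H:2
  + C2H5 → C:2 H:5
  + SH → S:1 H:1
Element totals:
  C: 7
  H: 8
  N: 4
  S: 1

4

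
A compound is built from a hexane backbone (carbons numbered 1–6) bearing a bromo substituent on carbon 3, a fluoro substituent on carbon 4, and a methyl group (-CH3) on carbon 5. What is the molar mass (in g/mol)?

197.09 g/mol

Atom tally by fragment:
  CH3 → C:1 H:3
  CH2 → C:1 H:2
  CH(Br) → C:1 H:1 Br:1
  CH(F) → C:1 H:1 F:1
  CH(CH3) → C:2 H:4
  CH3 → C:1 H:3
Element totals:
  C: 7
  H: 14
  Br: 1
  F: 1
Molecular formula: C7H14BrF.
  M = 7(12.011) + 14(1.008) + 79.904 + 18.998
    = 84.077 + 14.112 + 79.904 + 18.998 = 197.091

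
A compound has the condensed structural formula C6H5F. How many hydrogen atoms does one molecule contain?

Atom tally by fragment:
  benzene ring core → C:6 H:6
  (− 1 ring H displaced by substituents)
  + F → F:1
Element totals:
  C: 6
  H: 5
  F: 1

5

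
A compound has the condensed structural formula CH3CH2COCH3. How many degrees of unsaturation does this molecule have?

1

Atom tally by fragment:
  CH3 → C:1 H:3
  CH2COCH3 → C:3 H:5 O:1
Element totals:
  C: 4
  H: 8
  O: 1
Molecular formula: C4H8O.
DoU = (2C + 2 + N − H − X) / 2 = (2·4 + 2 + 0 − 8 − 0) / 2 = 1.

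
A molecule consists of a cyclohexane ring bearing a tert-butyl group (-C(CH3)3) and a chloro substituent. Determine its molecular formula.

C10H19Cl

Atom tally by fragment:
  cyclohexane ring core → C:6 H:12
  (− 2 ring H displaced by substituents)
  + C(CH3)3 → C:4 H:9
  + Cl → Cl:1
Element totals:
  C: 10
  H: 19
  Cl: 1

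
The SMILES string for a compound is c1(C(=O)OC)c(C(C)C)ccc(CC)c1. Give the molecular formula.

Atom tally by fragment:
  benzene ring core → C:6 H:6
  (− 3 ring H displaced by substituents)
  + COOCH3 → C:2 H:3 O:2
  + CH(CH3)2 → C:3 H:7
  + C2H5 → C:2 H:5
Element totals:
  C: 13
  H: 18
  O: 2

C13H18O2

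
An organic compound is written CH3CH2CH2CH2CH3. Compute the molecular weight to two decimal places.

Atom tally by fragment:
  CH3 → C:1 H:3
  CH2 → C:1 H:2
  CH2 → C:1 H:2
  CH2 → C:1 H:2
  CH3 → C:1 H:3
Element totals:
  C: 5
  H: 12
Molecular formula: C5H12.
  M = 5(12.011) + 12(1.008)
    = 60.055 + 12.096 = 72.151

72.15 g/mol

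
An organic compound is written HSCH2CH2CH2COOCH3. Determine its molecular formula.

Atom tally by fragment:
  HSCH2 → C:1 H:3 S:1
  CH2 → C:1 H:2
  CH2COOCH3 → C:3 H:5 O:2
Element totals:
  C: 5
  H: 10
  O: 2
  S: 1

C5H10O2S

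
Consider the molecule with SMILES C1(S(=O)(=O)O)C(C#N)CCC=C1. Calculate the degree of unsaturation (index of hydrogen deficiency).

4

Atom tally by fragment:
  cyclohexene ring core → C:6 H:10
  (− 2 ring H displaced by substituents)
  + SO3H → S:1 O:3 H:1
  + CN → C:1 N:1
Element totals:
  C: 7
  H: 9
  N: 1
  O: 3
  S: 1
Molecular formula: C7H9NO3S.
DoU = (2C + 2 + N − H − X) / 2 = (2·7 + 2 + 1 − 9 − 0) / 2 = 4.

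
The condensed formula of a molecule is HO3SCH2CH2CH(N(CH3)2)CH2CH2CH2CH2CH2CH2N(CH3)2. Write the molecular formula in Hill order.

C13H30N2O3S

Element totals:
  C: 13
  H: 30
  N: 2
  O: 3
  S: 1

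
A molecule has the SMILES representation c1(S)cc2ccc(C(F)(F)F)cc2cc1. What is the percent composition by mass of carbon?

57.89%

Atom tally by fragment:
  naphthalene ring system core → C:10 H:8
  (− 2 ring H displaced by substituents)
  + SH → S:1 H:1
  + CF3 → C:1 F:3
Element totals:
  C: 11
  H: 7
  F: 3
  S: 1
Molecular formula: C11H7F3S.
Molar mass = 228.231 g/mol.
Mass from C: 11 × 12.011 = 132.121 g/mol.
%C = 132.121 / 228.231 × 100 = 57.89%.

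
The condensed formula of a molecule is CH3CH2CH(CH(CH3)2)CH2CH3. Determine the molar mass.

114.23 g/mol

Atom tally by fragment:
  CH3 → C:1 H:3
  CH2 → C:1 H:2
  CH(CH(CH3)2) → C:4 H:8
  CH2 → C:1 H:2
  CH3 → C:1 H:3
Element totals:
  C: 8
  H: 18
Molecular formula: C8H18.
  M = 8(12.011) + 18(1.008)
    = 96.088 + 18.144 = 114.232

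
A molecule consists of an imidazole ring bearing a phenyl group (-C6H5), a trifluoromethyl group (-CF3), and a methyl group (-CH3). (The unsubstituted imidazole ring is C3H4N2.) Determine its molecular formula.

Atom tally by fragment:
  imidazole ring core → C:3 H:4 N:2
  (− 3 ring H displaced by substituents)
  + C6H5 → C:6 H:5
  + CF3 → C:1 F:3
  + CH3 → C:1 H:3
Element totals:
  C: 11
  H: 9
  F: 3
  N: 2

C11H9F3N2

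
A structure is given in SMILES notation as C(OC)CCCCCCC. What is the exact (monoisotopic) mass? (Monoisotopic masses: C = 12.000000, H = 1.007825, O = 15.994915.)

Atom tally by fragment:
  CH3OCH2 → C:2 H:5 O:1
  CH2 → C:1 H:2
  CH2 → C:1 H:2
  CH2 → C:1 H:2
  CH2 → C:1 H:2
  CH2 → C:1 H:2
  CH2 → C:1 H:2
  CH3 → C:1 H:3
Element totals:
  C: 9
  H: 20
  O: 1
Molecular formula: C9H20O.
  M = 9(12.0) + 20(1.007825) + 15.994915
    = 108.000000 + 20.156500 + 15.994915 = 144.151415

144.1514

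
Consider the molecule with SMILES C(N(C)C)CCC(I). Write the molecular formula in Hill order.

C6H14IN

Atom tally by fragment:
  (CH3)2NCH2 → C:3 H:8 N:1
  CH2 → C:1 H:2
  CH2 → C:1 H:2
  CH2I → C:1 H:2 I:1
Element totals:
  C: 6
  H: 14
  I: 1
  N: 1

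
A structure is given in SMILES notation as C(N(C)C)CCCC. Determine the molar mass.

Atom tally by fragment:
  (CH3)2NCH2 → C:3 H:8 N:1
  CH2 → C:1 H:2
  CH2 → C:1 H:2
  CH2 → C:1 H:2
  CH3 → C:1 H:3
Element totals:
  C: 7
  H: 17
  N: 1
Molecular formula: C7H17N.
  M = 7(12.011) + 17(1.008) + 14.007
    = 84.077 + 17.136 + 14.007 = 115.220

115.22 g/mol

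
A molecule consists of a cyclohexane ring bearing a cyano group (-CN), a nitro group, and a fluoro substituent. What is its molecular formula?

Atom tally by fragment:
  cyclohexane ring core → C:6 H:12
  (− 3 ring H displaced by substituents)
  + CN → C:1 N:1
  + NO2 → N:1 O:2
  + F → F:1
Element totals:
  C: 7
  H: 9
  F: 1
  N: 2
  O: 2

C7H9FN2O2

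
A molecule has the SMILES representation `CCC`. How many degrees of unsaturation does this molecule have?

0

Atom tally by fragment:
  CH3 → C:1 H:3
  CH2 → C:1 H:2
  CH3 → C:1 H:3
Element totals:
  C: 3
  H: 8
Molecular formula: C3H8.
DoU = (2C + 2 + N − H − X) / 2 = (2·3 + 2 + 0 − 8 − 0) / 2 = 0.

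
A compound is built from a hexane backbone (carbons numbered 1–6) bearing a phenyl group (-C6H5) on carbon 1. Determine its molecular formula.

Atom tally by fragment:
  C6H5CH2 → C:7 H:7
  CH2 → C:1 H:2
  CH2 → C:1 H:2
  CH2 → C:1 H:2
  CH2 → C:1 H:2
  CH3 → C:1 H:3
Element totals:
  C: 12
  H: 18

C12H18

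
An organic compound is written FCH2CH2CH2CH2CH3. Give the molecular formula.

Element totals:
  C: 5
  H: 11
  F: 1

C5H11F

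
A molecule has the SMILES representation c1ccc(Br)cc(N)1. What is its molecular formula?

C6H6BrN

Atom tally by fragment:
  benzene ring core → C:6 H:6
  (− 2 ring H displaced by substituents)
  + Br → Br:1
  + NH2 → N:1 H:2
Element totals:
  C: 6
  H: 6
  Br: 1
  N: 1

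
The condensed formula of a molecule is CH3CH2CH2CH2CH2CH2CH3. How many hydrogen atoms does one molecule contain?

16

Atom tally by fragment:
  CH3 → C:1 H:3
  CH2 → C:1 H:2
  CH2 → C:1 H:2
  CH2 → C:1 H:2
  CH2 → C:1 H:2
  CH2 → C:1 H:2
  CH3 → C:1 H:3
Element totals:
  C: 7
  H: 16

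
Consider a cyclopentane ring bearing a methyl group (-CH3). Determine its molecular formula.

Atom tally by fragment:
  cyclopentane ring core → C:5 H:10
  (− 1 ring H displaced by substituents)
  + CH3 → C:1 H:3
Element totals:
  C: 6
  H: 12

C6H12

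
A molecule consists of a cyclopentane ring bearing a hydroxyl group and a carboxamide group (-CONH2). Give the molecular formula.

C6H11NO2

Atom tally by fragment:
  cyclopentane ring core → C:5 H:10
  (− 2 ring H displaced by substituents)
  + OH → O:1 H:1
  + CONH2 → C:1 H:2 O:1 N:1
Element totals:
  C: 6
  H: 11
  N: 1
  O: 2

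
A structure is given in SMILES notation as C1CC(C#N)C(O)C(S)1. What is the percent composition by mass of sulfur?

Atom tally by fragment:
  cyclopentane ring core → C:5 H:10
  (− 3 ring H displaced by substituents)
  + CN → C:1 N:1
  + OH → O:1 H:1
  + SH → S:1 H:1
Element totals:
  C: 6
  H: 9
  N: 1
  O: 1
  S: 1
Molecular formula: C6H9NOS.
Molar mass = 143.204 g/mol.
Mass from S: 1 × 32.06 = 32.060 g/mol.
%S = 32.060 / 143.204 × 100 = 22.39%.

22.39%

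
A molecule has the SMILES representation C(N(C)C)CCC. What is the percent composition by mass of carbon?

71.22%

Atom tally by fragment:
  (CH3)2NCH2 → C:3 H:8 N:1
  CH2 → C:1 H:2
  CH2 → C:1 H:2
  CH3 → C:1 H:3
Element totals:
  C: 6
  H: 15
  N: 1
Molecular formula: C6H15N.
Molar mass = 101.193 g/mol.
Mass from C: 6 × 12.011 = 72.066 g/mol.
%C = 72.066 / 101.193 × 100 = 71.22%.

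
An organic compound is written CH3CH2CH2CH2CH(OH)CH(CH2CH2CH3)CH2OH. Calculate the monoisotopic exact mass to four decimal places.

Element totals:
  C: 10
  H: 22
  O: 2
Molecular formula: C10H22O2.
  M = 10(12.0) + 22(1.007825) + 2(15.994915)
    = 120.000000 + 22.172150 + 31.989830 = 174.161980

174.1620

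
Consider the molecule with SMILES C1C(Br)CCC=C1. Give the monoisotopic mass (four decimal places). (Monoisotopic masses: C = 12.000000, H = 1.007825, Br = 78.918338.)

159.9888

Atom tally by fragment:
  cyclohexene ring core → C:6 H:10
  (− 1 ring H displaced by substituents)
  + Br → Br:1
Element totals:
  C: 6
  H: 9
  Br: 1
Molecular formula: C6H9Br.
  M = 6(12.0) + 9(1.007825) + 78.918338
    = 72.000000 + 9.070425 + 78.918338 = 159.988763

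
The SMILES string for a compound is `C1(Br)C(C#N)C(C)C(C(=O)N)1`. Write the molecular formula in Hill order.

C7H9BrN2O

Atom tally by fragment:
  cyclobutane ring core → C:4 H:8
  (− 4 ring H displaced by substituents)
  + Br → Br:1
  + CN → C:1 N:1
  + CH3 → C:1 H:3
  + CONH2 → C:1 H:2 O:1 N:1
Element totals:
  C: 7
  H: 9
  Br: 1
  N: 2
  O: 1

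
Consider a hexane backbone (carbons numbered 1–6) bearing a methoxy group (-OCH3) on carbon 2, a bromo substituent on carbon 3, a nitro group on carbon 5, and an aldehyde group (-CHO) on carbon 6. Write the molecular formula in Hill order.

Atom tally by fragment:
  CH3 → C:1 H:3
  CH(OCH3) → C:2 H:4 O:1
  CH(Br) → C:1 H:1 Br:1
  CH2 → C:1 H:2
  CH(NO2) → C:1 H:1 N:1 O:2
  CH2CHO → C:2 H:3 O:1
Element totals:
  C: 8
  H: 14
  Br: 1
  N: 1
  O: 4

C8H14BrNO4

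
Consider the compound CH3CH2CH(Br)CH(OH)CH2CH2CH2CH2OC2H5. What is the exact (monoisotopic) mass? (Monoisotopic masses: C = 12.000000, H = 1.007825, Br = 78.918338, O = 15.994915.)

252.0725

Atom tally by fragment:
  CH3 → C:1 H:3
  CH2 → C:1 H:2
  CH(Br) → C:1 H:1 Br:1
  CH(OH) → C:1 H:2 O:1
  CH2 → C:1 H:2
  CH2 → C:1 H:2
  CH2 → C:1 H:2
  CH2OC2H5 → C:3 H:7 O:1
Element totals:
  C: 10
  H: 21
  Br: 1
  O: 2
Molecular formula: C10H21BrO2.
  M = 10(12.0) + 21(1.007825) + 78.918338 + 2(15.994915)
    = 120.000000 + 21.164325 + 78.918338 + 31.989830 = 252.072493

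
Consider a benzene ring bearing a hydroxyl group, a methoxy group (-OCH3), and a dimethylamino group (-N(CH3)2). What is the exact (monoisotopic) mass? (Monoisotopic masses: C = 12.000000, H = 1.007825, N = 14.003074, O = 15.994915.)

167.0946

Atom tally by fragment:
  benzene ring core → C:6 H:6
  (− 3 ring H displaced by substituents)
  + OH → O:1 H:1
  + OCH3 → C:1 H:3 O:1
  + N(CH3)2 → N:1 C:2 H:6
Element totals:
  C: 9
  H: 13
  N: 1
  O: 2
Molecular formula: C9H13NO2.
  M = 9(12.0) + 13(1.007825) + 14.003074 + 2(15.994915)
    = 108.000000 + 13.101725 + 14.003074 + 31.989830 = 167.094629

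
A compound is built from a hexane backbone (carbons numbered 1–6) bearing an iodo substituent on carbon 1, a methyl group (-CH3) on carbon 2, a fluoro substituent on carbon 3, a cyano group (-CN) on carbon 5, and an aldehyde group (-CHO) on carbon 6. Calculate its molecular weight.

297.11 g/mol

Atom tally by fragment:
  ICH2 → C:1 H:2 I:1
  CH(CH3) → C:2 H:4
  CH(F) → C:1 H:1 F:1
  CH2 → C:1 H:2
  CH(CN) → C:2 H:1 N:1
  CH2CHO → C:2 H:3 O:1
Element totals:
  C: 9
  H: 13
  F: 1
  I: 1
  N: 1
  O: 1
Molecular formula: C9H13FINO.
  M = 9(12.011) + 13(1.008) + 18.998 + 126.904 + 14.007 + 15.999
    = 108.099 + 13.104 + 18.998 + 126.904 + 14.007 + 15.999 = 297.111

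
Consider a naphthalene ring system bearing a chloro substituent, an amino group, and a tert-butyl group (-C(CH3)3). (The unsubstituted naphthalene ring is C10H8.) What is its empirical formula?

C14H16ClN

Atom tally by fragment:
  naphthalene ring system core → C:10 H:8
  (− 3 ring H displaced by substituents)
  + Cl → Cl:1
  + NH2 → N:1 H:2
  + C(CH3)3 → C:4 H:9
Element totals:
  C: 14
  H: 16
  Cl: 1
  N: 1
Molecular formula: C14H16ClN.
gcd of subscripts (14, 1, 16, 1) = 1, so the empirical formula equals the molecular formula.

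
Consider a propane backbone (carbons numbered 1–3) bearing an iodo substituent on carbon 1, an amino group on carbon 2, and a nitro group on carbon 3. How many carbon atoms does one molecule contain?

Atom tally by fragment:
  ICH2 → C:1 H:2 I:1
  CH(NH2) → C:1 H:3 N:1
  CH2NO2 → C:1 H:2 N:1 O:2
Element totals:
  C: 3
  H: 7
  I: 1
  N: 2
  O: 2

3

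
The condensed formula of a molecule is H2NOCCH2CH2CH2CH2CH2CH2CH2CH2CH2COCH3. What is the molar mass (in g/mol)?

Atom tally by fragment:
  H2NOCCH2 → C:2 H:4 O:1 N:1
  CH2 → C:1 H:2
  CH2 → C:1 H:2
  CH2 → C:1 H:2
  CH2 → C:1 H:2
  CH2 → C:1 H:2
  CH2 → C:1 H:2
  CH2 → C:1 H:2
  CH2COCH3 → C:3 H:5 O:1
Element totals:
  C: 12
  H: 23
  N: 1
  O: 2
Molecular formula: C12H23NO2.
  M = 12(12.011) + 23(1.008) + 14.007 + 2(15.999)
    = 144.132 + 23.184 + 14.007 + 31.998 = 213.321

213.32 g/mol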